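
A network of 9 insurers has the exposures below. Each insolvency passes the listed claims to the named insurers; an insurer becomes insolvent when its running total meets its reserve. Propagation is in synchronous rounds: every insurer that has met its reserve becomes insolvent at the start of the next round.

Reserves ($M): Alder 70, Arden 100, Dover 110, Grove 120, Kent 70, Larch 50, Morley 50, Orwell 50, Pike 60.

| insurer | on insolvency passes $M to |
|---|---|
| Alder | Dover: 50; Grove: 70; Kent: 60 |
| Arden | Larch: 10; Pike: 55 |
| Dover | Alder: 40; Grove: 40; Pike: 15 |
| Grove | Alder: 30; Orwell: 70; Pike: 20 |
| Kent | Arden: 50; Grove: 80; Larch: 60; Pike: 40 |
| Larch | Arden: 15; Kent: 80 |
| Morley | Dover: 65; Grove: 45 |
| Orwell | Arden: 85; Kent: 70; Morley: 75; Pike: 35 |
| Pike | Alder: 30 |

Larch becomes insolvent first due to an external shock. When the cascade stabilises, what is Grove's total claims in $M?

80

Round 1 — Larch becomes insolvent (initial).
  Arden: +15 → 15 < 100
  Kent: +80 → 80 ≥ 70
Round 2 — Kent becomes insolvent.
  Arden: +50 → 65 < 100
  Grove: +80 → 80 < 120
  Pike: +40 → 40 < 60
No further insolvencies.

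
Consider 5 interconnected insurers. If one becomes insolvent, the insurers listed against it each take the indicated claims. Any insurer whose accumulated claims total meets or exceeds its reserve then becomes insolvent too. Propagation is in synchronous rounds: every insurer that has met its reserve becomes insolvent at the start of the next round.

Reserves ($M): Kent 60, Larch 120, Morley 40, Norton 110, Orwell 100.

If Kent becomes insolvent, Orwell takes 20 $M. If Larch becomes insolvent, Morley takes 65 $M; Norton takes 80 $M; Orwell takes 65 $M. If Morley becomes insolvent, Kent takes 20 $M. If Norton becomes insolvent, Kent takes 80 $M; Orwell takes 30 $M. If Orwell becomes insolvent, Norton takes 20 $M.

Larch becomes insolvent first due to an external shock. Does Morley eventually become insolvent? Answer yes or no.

Round 1 — Larch becomes insolvent (initial).
  Morley: +65 → 65 ≥ 40
  Norton: +80 → 80 < 110
  Orwell: +65 → 65 < 100
Round 2 — Morley becomes insolvent.
  Kent: +20 → 20 < 60
No further insolvencies.

yes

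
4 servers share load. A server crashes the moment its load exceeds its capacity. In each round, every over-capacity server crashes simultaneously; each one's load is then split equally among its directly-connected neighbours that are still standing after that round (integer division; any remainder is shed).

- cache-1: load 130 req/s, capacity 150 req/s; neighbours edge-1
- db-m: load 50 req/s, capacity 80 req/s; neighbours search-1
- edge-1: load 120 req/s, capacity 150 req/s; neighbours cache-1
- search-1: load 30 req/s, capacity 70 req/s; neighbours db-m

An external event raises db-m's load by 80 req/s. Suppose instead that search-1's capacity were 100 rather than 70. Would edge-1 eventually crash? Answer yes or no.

With search-1's capacity at 100:
Round 1 — db-m at 130 > 80. db-m crashes.
  db-m sheds 130 req/s to search-1: 130 each.
    search-1: 30+130 = 160 > 100
Round 2 — search-1 crashes.
  search-1 sheds 160 req/s: no online neighbours, lost.
No further crashes.

no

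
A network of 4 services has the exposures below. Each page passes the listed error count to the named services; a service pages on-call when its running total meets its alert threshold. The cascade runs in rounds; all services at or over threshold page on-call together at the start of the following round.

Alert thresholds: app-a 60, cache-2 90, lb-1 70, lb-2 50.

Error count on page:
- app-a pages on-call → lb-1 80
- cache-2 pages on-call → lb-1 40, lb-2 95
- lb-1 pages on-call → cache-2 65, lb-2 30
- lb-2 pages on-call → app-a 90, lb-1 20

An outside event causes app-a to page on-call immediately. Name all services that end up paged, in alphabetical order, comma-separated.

Round 1 — app-a pages on-call (initial).
  lb-1: +80 → 80 ≥ 70
Round 2 — lb-1 pages on-call.
  cache-2: +65 → 65 < 90
  lb-2: +30 → 30 < 50
No further pages.

app-a, lb-1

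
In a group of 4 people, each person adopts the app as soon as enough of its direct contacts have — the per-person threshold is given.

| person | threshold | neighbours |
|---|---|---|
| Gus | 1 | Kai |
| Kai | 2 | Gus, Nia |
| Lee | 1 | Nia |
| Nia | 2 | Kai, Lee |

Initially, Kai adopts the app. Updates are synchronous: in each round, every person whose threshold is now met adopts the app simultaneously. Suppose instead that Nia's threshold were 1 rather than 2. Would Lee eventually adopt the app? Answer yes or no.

yes

With Nia's threshold at 1:
Round 1 — Kai adopts the app (initial).
Round 2 — checking thresholds:
  Gus: 1 of 1 neighbours ≥ 1, adopts the app.
  Nia: 1 of 2 neighbours ≥ 1, adopts the app.
Round 3 — checking thresholds:
  Lee: 1 of 1 neighbours ≥ 1, adopts the app.
Round 4 — no new adoptions; cascade stops.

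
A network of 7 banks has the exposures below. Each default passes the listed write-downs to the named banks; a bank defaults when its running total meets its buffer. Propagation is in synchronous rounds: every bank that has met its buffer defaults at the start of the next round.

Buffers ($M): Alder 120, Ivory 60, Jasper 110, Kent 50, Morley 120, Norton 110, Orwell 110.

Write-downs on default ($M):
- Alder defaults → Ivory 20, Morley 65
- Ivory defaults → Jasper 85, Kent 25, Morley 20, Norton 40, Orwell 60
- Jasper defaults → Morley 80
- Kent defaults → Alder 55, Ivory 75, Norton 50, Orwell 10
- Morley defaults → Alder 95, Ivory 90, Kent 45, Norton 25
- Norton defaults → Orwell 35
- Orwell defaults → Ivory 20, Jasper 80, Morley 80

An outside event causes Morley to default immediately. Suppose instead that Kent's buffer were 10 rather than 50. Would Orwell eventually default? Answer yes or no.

With Kent's buffer at 10:
Round 1 — Morley defaults (initial).
  Alder: +95 → 95 < 120
  Ivory: +90 → 90 ≥ 60
  Kent: +45 → 45 ≥ 10
  Norton: +25 → 25 < 110
Round 2 — Ivory, Kent default.
  Alder: +55 → 150 ≥ 120
  Jasper: +85 → 85 < 110
  Norton: +40+50 → 115 ≥ 110
  Orwell: +60+10 → 70 < 110
Round 3 — Alder, Norton default.
  Orwell: +35 → 105 < 110
No further defaults.

no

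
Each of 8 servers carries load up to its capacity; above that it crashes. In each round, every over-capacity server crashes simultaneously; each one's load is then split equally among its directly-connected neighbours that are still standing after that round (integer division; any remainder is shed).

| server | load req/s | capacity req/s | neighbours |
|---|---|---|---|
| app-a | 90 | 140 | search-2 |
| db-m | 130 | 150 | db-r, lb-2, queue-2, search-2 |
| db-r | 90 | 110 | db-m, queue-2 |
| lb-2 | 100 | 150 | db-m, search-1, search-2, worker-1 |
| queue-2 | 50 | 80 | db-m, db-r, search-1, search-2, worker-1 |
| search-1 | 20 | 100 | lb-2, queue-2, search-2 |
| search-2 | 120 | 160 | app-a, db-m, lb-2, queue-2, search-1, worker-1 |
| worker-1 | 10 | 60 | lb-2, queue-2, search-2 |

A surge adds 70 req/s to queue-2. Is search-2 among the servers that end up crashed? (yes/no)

Round 1 — queue-2 at 120 > 80. queue-2 crashes.
  queue-2 sheds 120 req/s to db-m, db-r, search-1, search-2, worker-1: 24 each.
    db-m: 130+24 = 154 > 150
    db-r: 90+24 = 114 > 110
    search-1: 20+24 = 44 ≤ 100
    search-2: 120+24 = 144 ≤ 160
    worker-1: 10+24 = 34 ≤ 60
Round 2 — db-m, db-r crash.
  db-m sheds 154 req/s to lb-2, search-2: 77 each.
    lb-2: 100+77 = 177 > 150
    search-2: 144+77 = 221 > 160
  db-r sheds 114 req/s: no online neighbours, lost.
Round 3 — lb-2, search-2 crash.
  lb-2 sheds 177 req/s to search-1, worker-1: 88 each (1 lost).
    search-1: 44+88 = 132 > 100
    worker-1: 34+88 = 122 > 60
  search-2 sheds 221 req/s to app-a, search-1, worker-1: 73 each (2 lost).
    app-a: 90+73 = 163 > 140
    search-1: 132+73 = 205 > 100
    worker-1: 122+73 = 195 > 60
Round 4 — app-a, search-1, worker-1 crash.
  app-a sheds 163 req/s: no online neighbours, lost.
  search-1 sheds 205 req/s: no online neighbours, lost.
  worker-1 sheds 195 req/s: no online neighbours, lost.
No further crashes.

yes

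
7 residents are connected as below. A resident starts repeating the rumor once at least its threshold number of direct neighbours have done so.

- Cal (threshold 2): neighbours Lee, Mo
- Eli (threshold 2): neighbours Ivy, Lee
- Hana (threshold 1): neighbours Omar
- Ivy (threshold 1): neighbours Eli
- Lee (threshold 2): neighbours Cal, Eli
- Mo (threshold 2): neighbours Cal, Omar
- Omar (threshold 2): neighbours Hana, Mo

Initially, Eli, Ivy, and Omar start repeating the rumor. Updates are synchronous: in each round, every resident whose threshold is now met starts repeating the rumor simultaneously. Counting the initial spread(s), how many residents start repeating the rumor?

Round 1 — Eli, Ivy, Omar start repeating the rumor (initial).
Round 2 — checking thresholds:
  Hana: 1 of 1 neighbours ≥ 1, starts repeating the rumor.
  Lee: 1 of 2 neighbours < 2, not yet.
  Mo: 1 of 2 neighbours < 2, not yet.
Round 3 — no new spreads; cascade stops.

4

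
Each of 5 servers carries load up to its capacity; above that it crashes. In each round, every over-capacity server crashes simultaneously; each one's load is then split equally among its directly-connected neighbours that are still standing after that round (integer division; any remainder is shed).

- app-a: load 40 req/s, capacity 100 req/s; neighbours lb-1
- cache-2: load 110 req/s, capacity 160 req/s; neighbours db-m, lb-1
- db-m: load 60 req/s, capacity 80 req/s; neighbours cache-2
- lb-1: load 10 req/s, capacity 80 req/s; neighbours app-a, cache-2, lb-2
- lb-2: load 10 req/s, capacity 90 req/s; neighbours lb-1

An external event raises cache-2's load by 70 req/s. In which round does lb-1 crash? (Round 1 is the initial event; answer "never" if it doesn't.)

Round 1 — cache-2 at 180 > 160. cache-2 crashes.
  cache-2 sheds 180 req/s to db-m, lb-1: 90 each.
    db-m: 60+90 = 150 > 80
    lb-1: 10+90 = 100 > 80
Round 2 — db-m, lb-1 crash.
  db-m sheds 150 req/s: no online neighbours, lost.
  lb-1 sheds 100 req/s to app-a, lb-2: 50 each.
    app-a: 40+50 = 90 ≤ 100
    lb-2: 10+50 = 60 ≤ 90
No further crashes.

2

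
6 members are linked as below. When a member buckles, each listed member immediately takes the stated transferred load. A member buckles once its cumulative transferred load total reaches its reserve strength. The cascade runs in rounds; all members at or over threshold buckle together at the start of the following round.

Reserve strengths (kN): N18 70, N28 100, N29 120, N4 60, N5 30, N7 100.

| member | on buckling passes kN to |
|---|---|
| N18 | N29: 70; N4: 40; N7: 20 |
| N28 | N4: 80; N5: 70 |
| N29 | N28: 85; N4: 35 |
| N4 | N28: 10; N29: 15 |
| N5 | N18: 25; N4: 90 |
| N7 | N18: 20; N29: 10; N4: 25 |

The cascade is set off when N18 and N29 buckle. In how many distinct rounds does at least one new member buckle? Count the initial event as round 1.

Round 1 — N18, N29 buckle (initial).
  N28: +85 → 85 < 100
  N4: +40+35 → 75 ≥ 60
  N7: +20 → 20 < 100
Round 2 — N4 buckles.
  N28: +10 → 95 < 100
No further bucklings.

2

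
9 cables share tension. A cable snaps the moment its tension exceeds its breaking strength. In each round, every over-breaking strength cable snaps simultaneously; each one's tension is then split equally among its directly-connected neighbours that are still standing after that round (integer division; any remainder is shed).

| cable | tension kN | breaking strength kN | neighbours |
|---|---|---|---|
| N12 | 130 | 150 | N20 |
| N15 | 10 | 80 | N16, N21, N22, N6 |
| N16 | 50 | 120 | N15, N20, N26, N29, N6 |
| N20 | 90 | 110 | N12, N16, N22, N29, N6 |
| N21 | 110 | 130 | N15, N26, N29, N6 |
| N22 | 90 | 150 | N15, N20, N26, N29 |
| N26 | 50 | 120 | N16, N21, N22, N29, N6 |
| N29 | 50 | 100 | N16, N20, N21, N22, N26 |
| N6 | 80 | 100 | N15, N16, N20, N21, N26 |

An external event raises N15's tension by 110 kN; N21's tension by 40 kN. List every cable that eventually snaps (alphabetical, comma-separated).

Round 1 — N15 at 120 > 80; N21 at 150 > 130. N15, N21 snap.
  N15 sheds 120 kN to N16, N22, N6: 40 each.
    N16: 50+40 = 90 ≤ 120
    N22: 90+40 = 130 ≤ 150
    N6: 80+40 = 120 > 100
  N21 sheds 150 kN to N26, N29, N6: 50 each.
    N26: 50+50 = 100 ≤ 120
    N29: 50+50 = 100 ≤ 100
    N6: 120+50 = 170 > 100
Round 2 — N6 snaps.
  N6 sheds 170 kN to N16, N20, N26: 56 each (2 lost).
    N16: 90+56 = 146 > 120
    N20: 90+56 = 146 > 110
    N26: 100+56 = 156 > 120
Round 3 — N16, N20, N26 snap.
  N16 sheds 146 kN to N29: 146 each.
    N29: 100+146 = 246 > 100
  N20 sheds 146 kN to N12, N22, N29: 48 each (2 lost).
    N12: 130+48 = 178 > 150
    N22: 130+48 = 178 > 150
    N29: 246+48 = 294 > 100
  N26 sheds 156 kN to N22, N29: 78 each.
    N22: 178+78 = 256 > 150
    N29: 294+78 = 372 > 100
Round 4 — N12, N22, N29 snap.
  N12 sheds 178 kN: no online neighbours, lost.
  N22 sheds 256 kN: no online neighbours, lost.
  N29 sheds 372 kN: no online neighbours, lost.
No further breaks.

N12, N15, N16, N20, N21, N22, N26, N29, N6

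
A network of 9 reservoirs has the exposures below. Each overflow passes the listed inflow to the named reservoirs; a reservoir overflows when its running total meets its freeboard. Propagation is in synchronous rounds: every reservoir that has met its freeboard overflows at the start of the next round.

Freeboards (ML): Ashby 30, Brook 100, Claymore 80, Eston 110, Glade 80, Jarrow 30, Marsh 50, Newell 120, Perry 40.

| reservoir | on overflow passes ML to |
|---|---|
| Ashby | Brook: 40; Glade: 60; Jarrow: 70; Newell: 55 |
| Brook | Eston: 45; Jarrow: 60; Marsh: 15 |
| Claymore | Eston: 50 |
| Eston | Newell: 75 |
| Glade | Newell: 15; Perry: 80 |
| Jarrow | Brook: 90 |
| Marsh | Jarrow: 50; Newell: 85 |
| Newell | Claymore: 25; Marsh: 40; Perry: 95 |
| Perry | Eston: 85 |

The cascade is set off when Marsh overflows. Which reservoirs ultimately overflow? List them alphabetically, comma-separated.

Jarrow, Marsh

Round 1 — Marsh overflows (initial).
  Jarrow: +50 → 50 ≥ 30
  Newell: +85 → 85 < 120
Round 2 — Jarrow overflows.
  Brook: +90 → 90 < 100
No further overflows.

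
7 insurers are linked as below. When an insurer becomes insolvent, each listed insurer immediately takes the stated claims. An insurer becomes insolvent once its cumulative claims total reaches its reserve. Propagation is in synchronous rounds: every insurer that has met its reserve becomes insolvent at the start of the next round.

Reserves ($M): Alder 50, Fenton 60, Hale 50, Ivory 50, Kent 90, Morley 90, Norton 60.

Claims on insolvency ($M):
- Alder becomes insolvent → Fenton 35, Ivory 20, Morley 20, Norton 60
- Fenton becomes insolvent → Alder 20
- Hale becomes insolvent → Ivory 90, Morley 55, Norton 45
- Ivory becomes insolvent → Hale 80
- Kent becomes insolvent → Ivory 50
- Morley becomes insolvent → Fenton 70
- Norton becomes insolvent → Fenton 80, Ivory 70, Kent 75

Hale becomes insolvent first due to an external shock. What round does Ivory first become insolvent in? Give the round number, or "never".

2

Round 1 — Hale becomes insolvent (initial).
  Ivory: +90 → 90 ≥ 50
  Morley: +55 → 55 < 90
  Norton: +45 → 45 < 60
Round 2 — Ivory becomes insolvent.
No further insolvencies.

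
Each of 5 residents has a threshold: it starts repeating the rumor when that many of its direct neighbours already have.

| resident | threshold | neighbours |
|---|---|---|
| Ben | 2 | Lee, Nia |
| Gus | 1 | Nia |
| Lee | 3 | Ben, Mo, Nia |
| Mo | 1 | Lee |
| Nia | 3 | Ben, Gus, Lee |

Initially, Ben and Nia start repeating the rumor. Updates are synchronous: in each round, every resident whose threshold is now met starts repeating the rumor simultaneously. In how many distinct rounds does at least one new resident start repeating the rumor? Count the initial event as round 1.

Round 1 — Ben, Nia start repeating the rumor (initial).
Round 2 — checking thresholds:
  Gus: 1 of 1 neighbours ≥ 1, starts repeating the rumor.
  Lee: 2 of 3 neighbours < 3, holds.
Round 3 — no new spreads; cascade stops.

2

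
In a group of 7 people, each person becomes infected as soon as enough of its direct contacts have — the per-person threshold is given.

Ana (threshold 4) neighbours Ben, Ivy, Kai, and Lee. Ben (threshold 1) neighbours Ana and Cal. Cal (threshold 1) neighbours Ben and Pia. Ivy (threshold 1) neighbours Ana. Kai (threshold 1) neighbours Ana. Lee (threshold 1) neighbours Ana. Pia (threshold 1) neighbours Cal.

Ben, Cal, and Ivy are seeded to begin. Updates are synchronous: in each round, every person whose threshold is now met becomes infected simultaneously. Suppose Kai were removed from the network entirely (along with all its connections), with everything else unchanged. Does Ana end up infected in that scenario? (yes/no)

no

With Kai removed:
Round 1 — Ben, Cal, Ivy become infected (initial).
Round 2 — checking thresholds:
  Ana: 2 of 3 neighbours < 4, holds.
  Pia: 1 of 1 neighbours ≥ 1, becomes infected.
Round 3 — no new infections; cascade stops.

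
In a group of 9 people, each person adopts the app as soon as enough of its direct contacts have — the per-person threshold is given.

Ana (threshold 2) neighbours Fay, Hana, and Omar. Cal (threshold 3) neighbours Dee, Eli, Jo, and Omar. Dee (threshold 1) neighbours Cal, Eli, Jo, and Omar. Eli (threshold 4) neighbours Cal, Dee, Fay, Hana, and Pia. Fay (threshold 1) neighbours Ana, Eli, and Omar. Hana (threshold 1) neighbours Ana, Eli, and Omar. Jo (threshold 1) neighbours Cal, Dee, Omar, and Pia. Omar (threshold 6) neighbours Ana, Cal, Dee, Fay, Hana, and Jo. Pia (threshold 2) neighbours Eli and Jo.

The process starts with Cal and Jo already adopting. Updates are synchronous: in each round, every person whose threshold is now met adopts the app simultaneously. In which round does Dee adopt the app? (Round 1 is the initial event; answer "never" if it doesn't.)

2

Round 1 — Cal, Jo adopt the app (initial).
Round 2 — checking thresholds:
  Dee: 2 of 4 neighbours ≥ 1, adopts the app.
  Eli: 1 of 5 neighbours < 4, holds.
  Omar: 2 of 6 neighbours < 6, holds.
  Pia: 1 of 2 neighbours < 2, holds.
Round 3 — no new adoptions; cascade stops.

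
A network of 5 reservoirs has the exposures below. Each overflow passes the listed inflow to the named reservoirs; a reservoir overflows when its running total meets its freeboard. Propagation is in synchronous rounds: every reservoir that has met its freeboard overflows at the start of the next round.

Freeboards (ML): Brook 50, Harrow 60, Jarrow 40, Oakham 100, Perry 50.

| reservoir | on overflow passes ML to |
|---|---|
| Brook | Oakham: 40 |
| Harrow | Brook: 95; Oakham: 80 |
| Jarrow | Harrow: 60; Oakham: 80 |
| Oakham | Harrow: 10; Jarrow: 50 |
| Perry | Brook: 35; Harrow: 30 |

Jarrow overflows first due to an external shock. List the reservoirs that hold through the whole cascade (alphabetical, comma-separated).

Round 1 — Jarrow overflows (initial).
  Harrow: +60 → 60 ≥ 60
  Oakham: +80 → 80 < 100
Round 2 — Harrow overflows.
  Brook: +95 → 95 ≥ 50
  Oakham: +80 → 160 ≥ 100
Round 3 — Brook, Oakham overflow.
No further overflows.

Perry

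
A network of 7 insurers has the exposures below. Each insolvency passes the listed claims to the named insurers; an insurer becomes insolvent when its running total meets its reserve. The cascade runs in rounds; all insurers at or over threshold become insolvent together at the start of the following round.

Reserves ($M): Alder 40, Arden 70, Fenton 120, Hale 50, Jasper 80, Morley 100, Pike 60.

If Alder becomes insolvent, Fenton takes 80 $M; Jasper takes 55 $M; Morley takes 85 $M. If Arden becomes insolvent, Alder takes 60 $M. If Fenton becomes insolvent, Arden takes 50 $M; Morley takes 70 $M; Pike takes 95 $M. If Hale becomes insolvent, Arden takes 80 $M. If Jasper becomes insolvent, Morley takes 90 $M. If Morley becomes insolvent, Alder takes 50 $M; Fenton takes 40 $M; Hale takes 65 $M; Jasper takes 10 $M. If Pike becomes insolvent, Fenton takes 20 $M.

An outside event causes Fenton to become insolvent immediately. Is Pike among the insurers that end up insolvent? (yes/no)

Round 1 — Fenton becomes insolvent (initial).
  Arden: +50 → 50 < 70
  Morley: +70 → 70 < 100
  Pike: +95 → 95 ≥ 60
Round 2 — Pike becomes insolvent.
No further insolvencies.

yes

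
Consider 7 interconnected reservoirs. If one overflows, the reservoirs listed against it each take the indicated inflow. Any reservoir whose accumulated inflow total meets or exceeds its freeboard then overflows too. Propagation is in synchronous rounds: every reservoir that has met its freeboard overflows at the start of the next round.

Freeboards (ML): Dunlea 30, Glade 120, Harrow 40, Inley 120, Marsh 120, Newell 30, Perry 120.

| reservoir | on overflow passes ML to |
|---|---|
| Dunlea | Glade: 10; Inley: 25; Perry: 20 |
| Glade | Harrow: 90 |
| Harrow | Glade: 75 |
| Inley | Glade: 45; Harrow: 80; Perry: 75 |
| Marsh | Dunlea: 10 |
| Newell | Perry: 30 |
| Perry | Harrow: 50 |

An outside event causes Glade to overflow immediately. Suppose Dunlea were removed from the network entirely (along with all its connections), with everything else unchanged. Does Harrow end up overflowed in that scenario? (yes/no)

yes

With Dunlea removed:
Round 1 — Glade overflows (initial).
  Harrow: +90 → 90 ≥ 40
Round 2 — Harrow overflows.
No further overflows.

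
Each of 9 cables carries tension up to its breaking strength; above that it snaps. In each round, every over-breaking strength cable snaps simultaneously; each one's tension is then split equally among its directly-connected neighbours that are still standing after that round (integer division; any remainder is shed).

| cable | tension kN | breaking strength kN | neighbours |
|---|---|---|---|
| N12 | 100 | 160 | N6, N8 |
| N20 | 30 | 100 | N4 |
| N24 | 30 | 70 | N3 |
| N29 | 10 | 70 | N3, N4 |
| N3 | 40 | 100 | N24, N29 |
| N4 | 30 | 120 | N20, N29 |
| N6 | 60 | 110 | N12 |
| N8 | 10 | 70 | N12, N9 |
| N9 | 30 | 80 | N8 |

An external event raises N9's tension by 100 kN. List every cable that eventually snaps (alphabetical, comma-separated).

N12, N6, N8, N9

Round 1 — N9 at 130 > 80. N9 snaps.
  N9 sheds 130 kN to N8: 130 each.
    N8: 10+130 = 140 > 70
Round 2 — N8 snaps.
  N8 sheds 140 kN to N12: 140 each.
    N12: 100+140 = 240 > 160
Round 3 — N12 snaps.
  N12 sheds 240 kN to N6: 240 each.
    N6: 60+240 = 300 > 110
Round 4 — N6 snaps.
  N6 sheds 300 kN: no online neighbours, lost.
No further breaks.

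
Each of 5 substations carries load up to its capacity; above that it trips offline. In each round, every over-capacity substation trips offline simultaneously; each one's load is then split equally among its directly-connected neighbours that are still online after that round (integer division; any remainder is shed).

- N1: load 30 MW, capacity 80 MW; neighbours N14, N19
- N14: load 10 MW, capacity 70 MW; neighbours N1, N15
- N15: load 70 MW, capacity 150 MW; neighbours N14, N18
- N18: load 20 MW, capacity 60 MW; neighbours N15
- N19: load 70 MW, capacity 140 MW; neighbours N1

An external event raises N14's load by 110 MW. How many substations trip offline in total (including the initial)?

Round 1 — N14 at 120 > 70. N14 trips offline.
  N14 sheds 120 MW to N1, N15: 60 each.
    N1: 30+60 = 90 > 80
    N15: 70+60 = 130 ≤ 150
Round 2 — N1 trips offline.
  N1 sheds 90 MW to N19: 90 each.
    N19: 70+90 = 160 > 140
Round 3 — N19 trips offline.
  N19 sheds 160 MW: no online neighbours, lost.
No further trips.

3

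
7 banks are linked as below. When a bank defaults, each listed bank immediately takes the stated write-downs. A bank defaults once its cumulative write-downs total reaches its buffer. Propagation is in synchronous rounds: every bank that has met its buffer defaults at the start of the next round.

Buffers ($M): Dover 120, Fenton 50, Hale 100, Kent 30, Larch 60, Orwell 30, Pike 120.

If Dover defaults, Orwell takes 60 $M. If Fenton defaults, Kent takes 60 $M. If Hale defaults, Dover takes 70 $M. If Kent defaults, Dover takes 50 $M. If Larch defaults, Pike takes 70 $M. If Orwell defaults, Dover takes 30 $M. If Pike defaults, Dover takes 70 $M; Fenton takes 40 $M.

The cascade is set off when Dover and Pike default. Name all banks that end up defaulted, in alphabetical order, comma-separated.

Dover, Orwell, Pike

Round 1 — Dover, Pike default (initial).
  Fenton: +40 → 40 < 50
  Orwell: +60 → 60 ≥ 30
Round 2 — Orwell defaults.
No further defaults.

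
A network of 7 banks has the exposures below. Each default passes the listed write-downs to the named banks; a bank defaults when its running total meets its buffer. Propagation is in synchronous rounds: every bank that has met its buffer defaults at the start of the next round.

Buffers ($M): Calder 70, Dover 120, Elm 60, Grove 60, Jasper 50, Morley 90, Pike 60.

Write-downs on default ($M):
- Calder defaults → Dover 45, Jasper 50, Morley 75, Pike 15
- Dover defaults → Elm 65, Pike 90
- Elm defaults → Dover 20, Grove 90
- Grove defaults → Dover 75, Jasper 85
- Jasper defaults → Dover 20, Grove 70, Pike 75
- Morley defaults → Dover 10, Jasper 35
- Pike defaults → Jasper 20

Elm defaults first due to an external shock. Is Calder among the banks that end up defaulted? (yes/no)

no

Round 1 — Elm defaults (initial).
  Dover: +20 → 20 < 120
  Grove: +90 → 90 ≥ 60
Round 2 — Grove defaults.
  Dover: +75 → 95 < 120
  Jasper: +85 → 85 ≥ 50
Round 3 — Jasper defaults.
  Dover: +20 → 115 < 120
  Pike: +75 → 75 ≥ 60
Round 4 — Pike defaults.
No further defaults.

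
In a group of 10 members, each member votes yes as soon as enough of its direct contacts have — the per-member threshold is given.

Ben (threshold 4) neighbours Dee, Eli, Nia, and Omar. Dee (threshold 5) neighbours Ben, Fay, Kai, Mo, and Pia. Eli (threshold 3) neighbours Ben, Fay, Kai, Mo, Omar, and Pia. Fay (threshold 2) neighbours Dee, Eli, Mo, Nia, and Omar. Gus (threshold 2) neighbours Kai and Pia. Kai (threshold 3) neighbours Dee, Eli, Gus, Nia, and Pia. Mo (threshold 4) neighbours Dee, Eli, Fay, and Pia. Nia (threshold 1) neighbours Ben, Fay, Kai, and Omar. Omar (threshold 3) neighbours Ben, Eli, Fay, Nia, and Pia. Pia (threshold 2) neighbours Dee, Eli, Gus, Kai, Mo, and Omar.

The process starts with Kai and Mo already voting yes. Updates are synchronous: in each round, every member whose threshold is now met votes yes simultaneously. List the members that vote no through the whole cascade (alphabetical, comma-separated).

Ben, Dee

Round 1 — Kai, Mo vote yes (initial).
Round 2 — checking thresholds:
  Dee: 2 of 5 neighbours < 5, below threshold.
  Eli: 2 of 6 neighbours < 3, below threshold.
  Fay: 1 of 5 neighbours < 2, below threshold.
  Gus: 1 of 2 neighbours < 2, below threshold.
  Nia: 1 of 4 neighbours ≥ 1, votes yes.
  Pia: 2 of 6 neighbours ≥ 2, votes yes.
Round 3 — checking thresholds:
  Ben: 1 of 4 neighbours < 4, below threshold.
  Dee: 3 of 5 neighbours < 5, below threshold.
  Eli: 3 of 6 neighbours ≥ 3, votes yes.
  Fay: 2 of 5 neighbours ≥ 2, votes yes.
  Gus: 2 of 2 neighbours ≥ 2, votes yes.
  Omar: 2 of 5 neighbours < 3, below threshold.
Round 4 — checking thresholds:
  Ben: 2 of 4 neighbours < 4, below threshold.
  Dee: 4 of 5 neighbours < 5, below threshold.
  Omar: 4 of 5 neighbours ≥ 3, votes yes.
Round 5 — no new yes votes; cascade stops.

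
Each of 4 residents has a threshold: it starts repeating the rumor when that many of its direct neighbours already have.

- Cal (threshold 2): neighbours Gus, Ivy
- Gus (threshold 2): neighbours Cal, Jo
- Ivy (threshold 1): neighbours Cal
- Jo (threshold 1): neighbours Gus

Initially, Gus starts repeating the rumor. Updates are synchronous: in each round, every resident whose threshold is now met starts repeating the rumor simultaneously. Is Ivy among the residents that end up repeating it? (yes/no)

no

Round 1 — Gus starts repeating the rumor (initial).
Round 2 — checking thresholds:
  Cal: 1 of 2 neighbours < 2, holds.
  Jo: 1 of 1 neighbours ≥ 1, starts repeating the rumor.
Round 3 — no new spreads; cascade stops.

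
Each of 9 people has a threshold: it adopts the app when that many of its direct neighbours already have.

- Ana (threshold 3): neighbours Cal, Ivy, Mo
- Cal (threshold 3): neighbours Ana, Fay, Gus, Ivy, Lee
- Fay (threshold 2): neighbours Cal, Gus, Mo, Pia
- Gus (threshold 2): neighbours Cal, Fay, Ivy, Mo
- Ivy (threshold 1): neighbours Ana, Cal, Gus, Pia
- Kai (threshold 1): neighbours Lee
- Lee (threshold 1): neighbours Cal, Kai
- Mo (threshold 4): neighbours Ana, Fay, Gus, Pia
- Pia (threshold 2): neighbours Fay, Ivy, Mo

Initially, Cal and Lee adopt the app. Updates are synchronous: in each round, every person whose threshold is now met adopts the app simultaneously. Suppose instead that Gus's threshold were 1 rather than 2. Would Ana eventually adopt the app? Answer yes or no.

With Gus's threshold at 1:
Round 1 — Cal, Lee adopt the app (initial).
Round 2 — checking thresholds:
  Ana: 1 of 3 neighbours < 3, holds.
  Fay: 1 of 4 neighbours < 2, holds.
  Gus: 1 of 4 neighbours ≥ 1, adopts the app.
  Ivy: 1 of 4 neighbours ≥ 1, adopts the app.
  Kai: 1 of 1 neighbours ≥ 1, adopts the app.
Round 3 — checking thresholds:
  Ana: 2 of 3 neighbours < 3, holds.
  Fay: 2 of 4 neighbours ≥ 2, adopts the app.
  Mo: 1 of 4 neighbours < 4, holds.
  Pia: 1 of 3 neighbours < 2, holds.
Round 4 — checking thresholds:
  Ana: 2 of 3 neighbours < 3, holds.
  Mo: 2 of 4 neighbours < 4, holds.
  Pia: 2 of 3 neighbours ≥ 2, adopts the app.
Round 5 — no new adoptions; cascade stops.

no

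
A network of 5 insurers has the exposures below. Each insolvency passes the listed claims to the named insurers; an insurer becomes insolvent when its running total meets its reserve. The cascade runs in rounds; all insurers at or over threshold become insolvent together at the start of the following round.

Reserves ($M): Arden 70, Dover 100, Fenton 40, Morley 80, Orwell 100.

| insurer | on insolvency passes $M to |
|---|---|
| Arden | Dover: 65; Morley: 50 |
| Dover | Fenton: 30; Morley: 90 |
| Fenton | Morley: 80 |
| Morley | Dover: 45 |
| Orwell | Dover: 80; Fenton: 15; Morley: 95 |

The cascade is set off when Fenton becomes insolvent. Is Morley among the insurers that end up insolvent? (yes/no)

Round 1 — Fenton becomes insolvent (initial).
  Morley: +80 → 80 ≥ 80
Round 2 — Morley becomes insolvent.
  Dover: +45 → 45 < 100
No further insolvencies.

yes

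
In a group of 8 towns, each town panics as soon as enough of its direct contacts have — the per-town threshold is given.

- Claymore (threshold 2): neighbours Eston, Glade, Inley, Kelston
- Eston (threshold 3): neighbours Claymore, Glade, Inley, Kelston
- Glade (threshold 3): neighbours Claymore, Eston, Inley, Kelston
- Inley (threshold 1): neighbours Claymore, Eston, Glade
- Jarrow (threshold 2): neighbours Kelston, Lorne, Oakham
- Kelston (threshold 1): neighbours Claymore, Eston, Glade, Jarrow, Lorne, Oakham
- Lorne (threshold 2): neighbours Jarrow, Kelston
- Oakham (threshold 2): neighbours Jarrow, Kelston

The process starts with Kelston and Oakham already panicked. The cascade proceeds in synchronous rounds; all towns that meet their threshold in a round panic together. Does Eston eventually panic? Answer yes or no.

Round 1 — Kelston, Oakham panic (initial).
Round 2 — checking thresholds:
  Claymore: 1 of 4 neighbours < 2, below threshold.
  Eston: 1 of 4 neighbours < 3, below threshold.
  Glade: 1 of 4 neighbours < 3, below threshold.
  Jarrow: 2 of 3 neighbours ≥ 2, panics.
  Lorne: 1 of 2 neighbours < 2, below threshold.
Round 3 — checking thresholds:
  Claymore: 1 of 4 neighbours < 2, below threshold.
  Eston: 1 of 4 neighbours < 3, below threshold.
  Glade: 1 of 4 neighbours < 3, below threshold.
  Lorne: 2 of 2 neighbours ≥ 2, panics.
Round 4 — no new panics; cascade stops.

no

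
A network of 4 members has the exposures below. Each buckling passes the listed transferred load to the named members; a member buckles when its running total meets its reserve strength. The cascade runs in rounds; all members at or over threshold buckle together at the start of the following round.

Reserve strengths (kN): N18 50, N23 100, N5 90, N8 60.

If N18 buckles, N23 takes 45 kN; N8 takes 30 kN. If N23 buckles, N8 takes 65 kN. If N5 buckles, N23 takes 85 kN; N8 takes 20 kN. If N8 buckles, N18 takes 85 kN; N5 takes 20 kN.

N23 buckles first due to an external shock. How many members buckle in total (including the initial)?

3

Round 1 — N23 buckles (initial).
  N8: +65 → 65 ≥ 60
Round 2 — N8 buckles.
  N18: +85 → 85 ≥ 50
  N5: +20 → 20 < 90
Round 3 — N18 buckles.
No further bucklings.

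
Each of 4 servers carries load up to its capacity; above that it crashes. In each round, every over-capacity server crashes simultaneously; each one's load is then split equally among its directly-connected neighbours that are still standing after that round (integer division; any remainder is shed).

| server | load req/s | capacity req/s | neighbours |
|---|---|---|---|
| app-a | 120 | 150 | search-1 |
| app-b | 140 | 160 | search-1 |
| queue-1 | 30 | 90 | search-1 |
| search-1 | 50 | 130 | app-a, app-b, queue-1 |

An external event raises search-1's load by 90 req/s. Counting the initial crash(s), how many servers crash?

3

Round 1 — search-1 at 140 > 130. search-1 crashes.
  search-1 sheds 140 req/s to app-a, app-b, queue-1: 46 each (2 lost).
    app-a: 120+46 = 166 > 150
    app-b: 140+46 = 186 > 160
    queue-1: 30+46 = 76 ≤ 90
Round 2 — app-a, app-b crash.
  app-a sheds 166 req/s: no online neighbours, lost.
  app-b sheds 186 req/s: no online neighbours, lost.
No further crashes.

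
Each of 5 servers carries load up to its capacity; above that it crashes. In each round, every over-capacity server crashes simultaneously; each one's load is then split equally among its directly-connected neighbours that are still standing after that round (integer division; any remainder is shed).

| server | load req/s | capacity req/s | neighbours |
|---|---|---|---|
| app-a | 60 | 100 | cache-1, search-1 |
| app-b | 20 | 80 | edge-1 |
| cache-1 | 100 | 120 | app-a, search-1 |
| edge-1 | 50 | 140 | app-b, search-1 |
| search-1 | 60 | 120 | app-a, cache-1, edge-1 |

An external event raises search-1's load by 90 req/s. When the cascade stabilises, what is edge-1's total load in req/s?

Round 1 — search-1 at 150 > 120. search-1 crashes.
  search-1 sheds 150 req/s to app-a, cache-1, edge-1: 50 each.
    app-a: 60+50 = 110 > 100
    cache-1: 100+50 = 150 > 120
    edge-1: 50+50 = 100 ≤ 140
Round 2 — app-a, cache-1 crash.
  app-a sheds 110 req/s: no online neighbours, lost.
  cache-1 sheds 150 req/s: no online neighbours, lost.
No further crashes.

100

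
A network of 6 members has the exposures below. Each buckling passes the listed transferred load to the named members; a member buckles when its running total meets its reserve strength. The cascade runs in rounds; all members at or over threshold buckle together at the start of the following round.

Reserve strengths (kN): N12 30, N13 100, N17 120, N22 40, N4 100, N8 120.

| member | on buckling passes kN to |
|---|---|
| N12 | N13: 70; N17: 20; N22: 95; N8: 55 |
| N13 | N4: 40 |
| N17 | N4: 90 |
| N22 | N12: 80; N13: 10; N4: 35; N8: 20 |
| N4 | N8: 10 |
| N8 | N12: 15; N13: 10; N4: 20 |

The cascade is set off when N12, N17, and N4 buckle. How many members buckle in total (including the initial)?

4

Round 1 — N12, N17, N4 buckle (initial).
  N13: +70 → 70 < 100
  N22: +95 → 95 ≥ 40
  N8: +55+10 → 65 < 120
Round 2 — N22 buckles.
  N13: +10 → 80 < 100
  N8: +20 → 85 < 120
No further bucklings.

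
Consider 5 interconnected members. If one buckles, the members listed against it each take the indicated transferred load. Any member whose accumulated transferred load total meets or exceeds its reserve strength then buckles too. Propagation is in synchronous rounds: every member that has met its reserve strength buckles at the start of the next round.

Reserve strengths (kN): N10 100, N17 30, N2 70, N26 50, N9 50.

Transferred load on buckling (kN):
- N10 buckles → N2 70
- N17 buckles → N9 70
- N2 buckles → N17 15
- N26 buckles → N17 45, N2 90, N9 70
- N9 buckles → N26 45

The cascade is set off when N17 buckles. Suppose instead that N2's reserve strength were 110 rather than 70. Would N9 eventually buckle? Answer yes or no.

yes

With N2's reserve strength at 110:
Round 1 — N17 buckles (initial).
  N9: +70 → 70 ≥ 50
Round 2 — N9 buckles.
  N26: +45 → 45 < 50
No further bucklings.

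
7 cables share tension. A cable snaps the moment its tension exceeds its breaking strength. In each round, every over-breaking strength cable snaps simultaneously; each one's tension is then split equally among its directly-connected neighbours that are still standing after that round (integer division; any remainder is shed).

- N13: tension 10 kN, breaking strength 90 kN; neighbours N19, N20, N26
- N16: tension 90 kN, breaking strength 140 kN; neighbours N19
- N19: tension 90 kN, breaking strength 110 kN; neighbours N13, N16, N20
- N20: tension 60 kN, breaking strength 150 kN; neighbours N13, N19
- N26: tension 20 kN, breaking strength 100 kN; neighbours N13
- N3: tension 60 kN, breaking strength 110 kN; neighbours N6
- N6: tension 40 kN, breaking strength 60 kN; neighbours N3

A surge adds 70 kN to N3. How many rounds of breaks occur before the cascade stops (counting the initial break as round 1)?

2

Round 1 — N3 at 130 > 110. N3 snaps.
  N3 sheds 130 kN to N6: 130 each.
    N6: 40+130 = 170 > 60
Round 2 — N6 snaps.
  N6 sheds 170 kN: no online neighbours, lost.
No further breaks.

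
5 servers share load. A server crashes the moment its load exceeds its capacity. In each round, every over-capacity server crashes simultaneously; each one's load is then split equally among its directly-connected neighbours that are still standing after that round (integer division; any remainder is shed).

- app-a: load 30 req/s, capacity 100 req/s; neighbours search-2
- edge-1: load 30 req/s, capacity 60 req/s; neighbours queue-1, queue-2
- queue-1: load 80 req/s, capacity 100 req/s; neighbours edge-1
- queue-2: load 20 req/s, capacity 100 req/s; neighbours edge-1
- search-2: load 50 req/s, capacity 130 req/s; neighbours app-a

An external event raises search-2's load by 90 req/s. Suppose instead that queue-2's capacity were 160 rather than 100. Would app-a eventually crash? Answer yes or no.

With queue-2's capacity at 160:
Round 1 — search-2 at 140 > 130. search-2 crashes.
  search-2 sheds 140 req/s to app-a: 140 each.
    app-a: 30+140 = 170 > 100
Round 2 — app-a crashes.
  app-a sheds 170 req/s: no online neighbours, lost.
No further crashes.

yes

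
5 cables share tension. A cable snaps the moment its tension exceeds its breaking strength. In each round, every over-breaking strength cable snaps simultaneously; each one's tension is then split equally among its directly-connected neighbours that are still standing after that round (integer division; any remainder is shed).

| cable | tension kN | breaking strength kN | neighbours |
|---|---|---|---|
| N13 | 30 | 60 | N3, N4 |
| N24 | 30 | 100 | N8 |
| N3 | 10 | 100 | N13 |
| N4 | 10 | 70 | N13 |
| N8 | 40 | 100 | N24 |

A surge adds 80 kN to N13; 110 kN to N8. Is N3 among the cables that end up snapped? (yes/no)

no

Round 1 — N13 at 110 > 60; N8 at 150 > 100. N13, N8 snap.
  N13 sheds 110 kN to N3, N4: 55 each.
    N3: 10+55 = 65 ≤ 100
    N4: 10+55 = 65 ≤ 70
  N8 sheds 150 kN to N24: 150 each.
    N24: 30+150 = 180 > 100
Round 2 — N24 snaps.
  N24 sheds 180 kN: no online neighbours, lost.
No further breaks.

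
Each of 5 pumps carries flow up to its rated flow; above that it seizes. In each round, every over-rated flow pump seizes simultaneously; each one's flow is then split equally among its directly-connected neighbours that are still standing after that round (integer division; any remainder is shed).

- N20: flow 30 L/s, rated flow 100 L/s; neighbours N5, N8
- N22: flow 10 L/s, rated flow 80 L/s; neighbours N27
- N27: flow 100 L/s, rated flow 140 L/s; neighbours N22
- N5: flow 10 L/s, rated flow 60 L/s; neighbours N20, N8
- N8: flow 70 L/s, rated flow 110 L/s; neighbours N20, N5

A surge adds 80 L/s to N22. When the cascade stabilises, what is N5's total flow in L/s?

Round 1 — N22 at 90 > 80. N22 seizes.
  N22 sheds 90 L/s to N27: 90 each.
    N27: 100+90 = 190 > 140
Round 2 — N27 seizes.
  N27 sheds 190 L/s: no online neighbours, lost.
No further seizures.

10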